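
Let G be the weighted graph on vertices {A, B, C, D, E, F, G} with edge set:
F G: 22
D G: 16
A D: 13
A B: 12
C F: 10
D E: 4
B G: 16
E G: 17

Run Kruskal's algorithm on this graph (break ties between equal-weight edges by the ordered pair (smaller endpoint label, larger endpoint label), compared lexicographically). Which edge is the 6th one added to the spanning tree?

Kruskal: consider edges lightest-first.
D E (4): add. Components now {A} {B} {C} {D,E} {F} {G}
C F (10): add. Components now {A} {B} {C,F} {D,E} {G}
A B (12): add. Components now {A,B} {C,F} {D,E} {G}
A D (13): add. Components now {A,B,D,E} {C,F} {G}
B G (16): add. Components now {A,B,D,E,G} {C,F}
D G (16): skip — D and G already connected.
E G (17): skip — E and G already connected.
F G (22): add. Components now {A,B,C,D,E,F,G}
The 6th edge added is F G.

F-G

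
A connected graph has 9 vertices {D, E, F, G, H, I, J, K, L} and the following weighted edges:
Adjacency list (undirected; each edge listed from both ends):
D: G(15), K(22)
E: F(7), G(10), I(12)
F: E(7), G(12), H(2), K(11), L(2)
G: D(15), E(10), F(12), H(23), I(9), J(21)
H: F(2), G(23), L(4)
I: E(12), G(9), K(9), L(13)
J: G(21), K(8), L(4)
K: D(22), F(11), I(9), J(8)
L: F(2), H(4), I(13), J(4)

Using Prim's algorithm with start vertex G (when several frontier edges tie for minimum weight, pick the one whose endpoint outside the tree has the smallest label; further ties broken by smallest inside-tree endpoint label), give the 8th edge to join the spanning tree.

Prim's algorithm from G:
Step 1: cheapest edge leaving the tree is G-I (9); add I.
Step 2: cheapest edge leaving the tree is I-K (9); add K.
Step 3: cheapest edge leaving the tree is J-K (8); add J.
Step 4: cheapest edge leaving the tree is J-L (4); add L.
Step 5: cheapest edge leaving the tree is F-L (2); add F.
Step 6: cheapest edge leaving the tree is F-H (2); add H.
Step 7: cheapest edge leaving the tree is E-F (7); add E.
Step 8: cheapest edge leaving the tree is D-G (15); add D.
The 8th edge added is D-G.

D-G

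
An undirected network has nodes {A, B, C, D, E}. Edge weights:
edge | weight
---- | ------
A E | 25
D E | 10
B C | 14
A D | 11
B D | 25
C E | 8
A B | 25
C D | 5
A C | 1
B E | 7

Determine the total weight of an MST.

Kruskal's algorithm — process edges by increasing weight (ties by edge label):
A C (1): add — endpoints in different components.
C D (5): add — endpoints in different components.
B E (7): add — endpoints in different components.
C E (8): add — endpoints in different components.
MST edges: A C, C D, B E, C E; total weight 1+5+7+8 = 21.

21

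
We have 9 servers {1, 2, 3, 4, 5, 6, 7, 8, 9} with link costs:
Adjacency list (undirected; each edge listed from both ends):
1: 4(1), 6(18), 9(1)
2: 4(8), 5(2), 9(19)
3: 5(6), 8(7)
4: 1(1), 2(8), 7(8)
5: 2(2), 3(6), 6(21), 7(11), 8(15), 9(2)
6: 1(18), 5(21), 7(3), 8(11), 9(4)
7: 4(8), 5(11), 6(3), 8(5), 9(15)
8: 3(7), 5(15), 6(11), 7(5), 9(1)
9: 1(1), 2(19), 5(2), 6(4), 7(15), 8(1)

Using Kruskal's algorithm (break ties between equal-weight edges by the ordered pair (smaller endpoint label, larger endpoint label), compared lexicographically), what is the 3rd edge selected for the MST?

8-9

Sort edges by weight, then run Kruskal:
1–4 (1): add — endpoints in different components.
1–9 (1): add — endpoints in different components.
8–9 (1): add — endpoints in different components.
2–5 (2): add — endpoints in different components.
5–9 (2): add — endpoints in different components.
6–7 (3): add — endpoints in different components.
6–9 (4): add — endpoints in different components.
7–8 (5): skip — 7 and 8 already connected.
3–5 (6): add — endpoints in different components.
The 3rd edge added is 8–9.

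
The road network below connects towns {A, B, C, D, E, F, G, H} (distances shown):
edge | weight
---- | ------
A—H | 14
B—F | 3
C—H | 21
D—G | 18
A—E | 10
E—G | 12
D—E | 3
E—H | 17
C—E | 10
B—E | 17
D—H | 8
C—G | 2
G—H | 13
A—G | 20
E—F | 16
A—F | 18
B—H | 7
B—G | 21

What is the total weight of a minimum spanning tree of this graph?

Kruskal: consider edges lightest-first.
C—G (2): add — endpoints in different components.
B—F (3): add — endpoints in different components.
D—E (3): add — endpoints in different components.
B—H (7): add — endpoints in different components.
D—H (8): add — endpoints in different components.
A—E (10): add — endpoints in different components.
C—E (10): add — endpoints in different components.
MST edges: C—G, B—F, D—E, B—H, D—H, A—E, C—E; total weight 2+3+3+7+8+10+10 = 43.

43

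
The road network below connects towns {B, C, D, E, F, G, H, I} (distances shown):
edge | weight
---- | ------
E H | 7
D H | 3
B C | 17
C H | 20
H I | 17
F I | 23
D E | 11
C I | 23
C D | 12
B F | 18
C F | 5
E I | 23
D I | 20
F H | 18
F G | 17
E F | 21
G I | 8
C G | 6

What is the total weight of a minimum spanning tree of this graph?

Kruskal's algorithm — process edges by increasing weight (ties by edge label):
D H (3): add — endpoints in different components.
C F (5): add — endpoints in different components.
C G (6): add — endpoints in different components.
E H (7): add — endpoints in different components.
G I (8): add — endpoints in different components.
D E (11): skip — D and E already connected.
C D (12): add — endpoints in different components.
B C (17): add — endpoints in different components.
MST edges: D H, C F, C G, E H, G I, C D, B C; total weight 3+5+6+7+8+12+17 = 58.

58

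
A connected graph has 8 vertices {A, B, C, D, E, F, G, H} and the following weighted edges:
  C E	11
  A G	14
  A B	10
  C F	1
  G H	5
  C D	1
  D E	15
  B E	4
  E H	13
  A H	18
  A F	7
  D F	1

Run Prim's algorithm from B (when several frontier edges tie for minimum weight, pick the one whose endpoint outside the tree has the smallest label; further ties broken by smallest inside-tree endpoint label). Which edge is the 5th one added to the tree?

C-D

Prim, starting at B.
Step 1: frontier [B E 4, A B 10] → take B E (4); add E.
Step 2: frontier [A B 10, C E 11, E H 13, D E 15] → take A B (10); add A.
Step 3: frontier [A F 7, A G 14, A H 18, C E 11, E H 13, D E 15] → take A F (7); add F.
Step 4: frontier [A G 14, A H 18, C E 11, E H 13, D E 15, C F 1, D F 1] → take C F (1); add C.
Step 5: frontier [A G 14, A H 18, C D 1, E H 13, D E 15, D F 1] → take C D (1); add D.
Step 6: frontier [A G 14, A H 18, E H 13] → take E H (13); add H.
Step 7: frontier [A G 14, G H 5] → take G H (5); add G.
The 5th edge added is C D.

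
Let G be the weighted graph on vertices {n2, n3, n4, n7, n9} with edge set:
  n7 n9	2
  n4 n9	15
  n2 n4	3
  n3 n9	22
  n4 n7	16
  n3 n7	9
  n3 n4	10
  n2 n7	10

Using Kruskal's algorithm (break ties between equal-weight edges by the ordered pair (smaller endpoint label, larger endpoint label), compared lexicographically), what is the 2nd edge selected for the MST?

Sort edges by weight, then run Kruskal:
n7 n9 (2): add — endpoints in different components.
n2 n4 (3): add — endpoints in different components.
n3 n7 (9): add — endpoints in different components.
n2 n7 (10): add — endpoints in different components.
The 2nd edge added is n2 n4.

n2-n4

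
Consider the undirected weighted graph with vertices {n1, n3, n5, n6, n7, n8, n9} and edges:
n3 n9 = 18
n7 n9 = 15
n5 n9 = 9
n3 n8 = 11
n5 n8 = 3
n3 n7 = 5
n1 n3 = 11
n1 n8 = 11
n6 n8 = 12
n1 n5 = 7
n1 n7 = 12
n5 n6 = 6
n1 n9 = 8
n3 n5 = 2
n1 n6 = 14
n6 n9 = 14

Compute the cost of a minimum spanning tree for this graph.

31

Grow the tree from n9 using Prim:
Step 1: cheapest edge leaving the tree is n1 n9 (8); add n1.
Step 2: cheapest edge leaving the tree is n1 n5 (7); add n5.
Step 3: cheapest edge leaving the tree is n3 n5 (2); add n3.
Step 4: cheapest edge leaving the tree is n5 n8 (3); add n8.
Step 5: cheapest edge leaving the tree is n3 n7 (5); add n7.
Step 6: cheapest edge leaving the tree is n5 n6 (6); add n6.
MST edges: n1 n9, n1 n5, n3 n5, n5 n8, n3 n7, n5 n6; total weight 8+7+2+3+5+6 = 31.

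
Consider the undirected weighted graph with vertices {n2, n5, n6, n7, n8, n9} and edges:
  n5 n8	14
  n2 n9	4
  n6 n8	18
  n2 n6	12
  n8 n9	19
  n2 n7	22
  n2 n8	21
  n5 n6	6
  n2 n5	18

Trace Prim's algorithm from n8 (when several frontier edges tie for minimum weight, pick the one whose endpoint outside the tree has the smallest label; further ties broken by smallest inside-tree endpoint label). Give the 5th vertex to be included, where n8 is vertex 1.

n9

Grow the tree from n8 using Prim:
Step 1: frontier [n5 n8 14, n6 n8 18, n8 n9 19, n2 n8 21] → take n5 n8 (14); add n5.
Step 2: frontier [n5 n6 6, n2 n5 18, n6 n8 18, n8 n9 19, n2 n8 21] → take n5 n6 (6); add n6.
Step 3: frontier [n2 n5 18, n2 n6 12, n8 n9 19, n2 n8 21] → take n2 n6 (12); add n2.
Step 4: frontier [n2 n9 4, n2 n7 22, n8 n9 19] → take n2 n9 (4); add n9.
Step 5: frontier [n2 n7 22] → take n2 n7 (22); add n7.
Vertex order: n8, n5, n6, n2, n9, n7. The 5th vertex is n9.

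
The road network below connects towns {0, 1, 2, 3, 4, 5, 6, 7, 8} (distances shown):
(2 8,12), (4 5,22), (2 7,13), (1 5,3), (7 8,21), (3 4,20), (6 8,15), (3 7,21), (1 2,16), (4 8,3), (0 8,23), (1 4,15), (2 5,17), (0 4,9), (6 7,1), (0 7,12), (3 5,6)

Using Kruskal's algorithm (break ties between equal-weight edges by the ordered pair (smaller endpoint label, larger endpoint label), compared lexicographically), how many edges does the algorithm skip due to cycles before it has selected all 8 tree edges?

Sort edges by weight, then run Kruskal:
6 7 (1): add — endpoints in different components.
1 5 (3): add — endpoints in different components.
4 8 (3): add — endpoints in different components.
3 5 (6): add — endpoints in different components.
0 4 (9): add — endpoints in different components.
0 7 (12): add — endpoints in different components.
2 8 (12): add — endpoints in different components.
2 7 (13): skip — 2 and 7 already connected.
1 4 (15): add — endpoints in different components.
Edges rejected before the tree was complete: 1.

1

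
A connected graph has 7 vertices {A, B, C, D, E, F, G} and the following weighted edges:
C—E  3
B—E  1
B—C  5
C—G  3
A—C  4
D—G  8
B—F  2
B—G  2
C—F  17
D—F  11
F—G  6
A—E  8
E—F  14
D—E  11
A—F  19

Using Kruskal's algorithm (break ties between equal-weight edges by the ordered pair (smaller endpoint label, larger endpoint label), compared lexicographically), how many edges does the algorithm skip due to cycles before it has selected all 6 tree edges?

4

Sort edges by weight, then run Kruskal:
B—E (1): add. Components now {A} {B,E} {C} {D} {F} {G}
B—F (2): add. Components now {A} {B,E,F} {C} {D} {G}
B—G (2): add. Components now {A} {B,E,F,G} {C} {D}
C—E (3): add. Components now {A} {B,C,E,F,G} {D}
C—G (3): skip — C and G already connected.
A—C (4): add. Components now {A,B,C,E,F,G} {D}
B—C (5): skip — B and C already connected.
F—G (6): skip — F and G already connected.
A—E (8): skip — A and E already connected.
D—G (8): add. Components now {A,B,C,D,E,F,G}
Edges rejected before the tree was complete: 4.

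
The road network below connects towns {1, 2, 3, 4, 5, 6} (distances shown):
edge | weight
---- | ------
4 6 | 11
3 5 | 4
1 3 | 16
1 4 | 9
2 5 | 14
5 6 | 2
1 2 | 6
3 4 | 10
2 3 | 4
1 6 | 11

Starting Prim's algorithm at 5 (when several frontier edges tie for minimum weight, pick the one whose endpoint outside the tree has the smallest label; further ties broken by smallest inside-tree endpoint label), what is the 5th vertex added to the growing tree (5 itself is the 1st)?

1

Grow the tree from 5 using Prim:
Step 1: cheapest edge leaving the tree is 5 6 (2); add 6.
Step 2: cheapest edge leaving the tree is 3 5 (4); add 3.
Step 3: cheapest edge leaving the tree is 2 3 (4); add 2.
Step 4: cheapest edge leaving the tree is 1 2 (6); add 1.
Step 5: cheapest edge leaving the tree is 1 4 (9); add 4.
Vertex order: 5, 6, 3, 2, 1, 4. The 5th vertex is 1.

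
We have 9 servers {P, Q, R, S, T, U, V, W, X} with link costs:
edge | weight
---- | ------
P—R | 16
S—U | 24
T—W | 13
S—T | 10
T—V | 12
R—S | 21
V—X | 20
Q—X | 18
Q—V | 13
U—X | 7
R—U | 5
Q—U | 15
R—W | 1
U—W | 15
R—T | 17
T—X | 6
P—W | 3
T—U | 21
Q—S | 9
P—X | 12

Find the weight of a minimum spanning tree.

Sort edges by weight, then run Kruskal:
R—W (1): add — endpoints in different components.
P—W (3): add — endpoints in different components.
R—U (5): add — endpoints in different components.
T—X (6): add — endpoints in different components.
U—X (7): add — endpoints in different components.
Q—S (9): add — endpoints in different components.
S—T (10): add — endpoints in different components.
P—X (12): skip — X and P already connected.
T—V (12): add — endpoints in different components.
MST edges: R—W, P—W, R—U, T—X, U—X, Q—S, S—T, T—V; total weight 1+3+5+6+7+9+10+12 = 53.

53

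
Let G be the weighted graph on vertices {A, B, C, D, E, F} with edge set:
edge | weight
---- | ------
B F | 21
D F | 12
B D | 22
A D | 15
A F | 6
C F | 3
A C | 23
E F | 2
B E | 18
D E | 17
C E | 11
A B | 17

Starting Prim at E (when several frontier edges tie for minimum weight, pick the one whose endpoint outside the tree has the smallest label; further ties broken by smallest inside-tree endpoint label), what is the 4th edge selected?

D-F

Prim, starting at E.
Step 1: cheapest edge leaving the tree is E F (2); add F.
Step 2: cheapest edge leaving the tree is C F (3); add C.
Step 3: cheapest edge leaving the tree is A F (6); add A.
Step 4: cheapest edge leaving the tree is D F (12); add D.
Step 5: cheapest edge leaving the tree is A B (17); add B.
The 4th edge added is D F.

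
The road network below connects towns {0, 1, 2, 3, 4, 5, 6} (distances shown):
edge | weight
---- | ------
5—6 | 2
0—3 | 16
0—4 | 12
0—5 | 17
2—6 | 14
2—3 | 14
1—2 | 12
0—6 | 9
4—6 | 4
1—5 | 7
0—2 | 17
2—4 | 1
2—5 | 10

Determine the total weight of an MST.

Kruskal's algorithm — process edges by increasing weight (ties by edge label):
2—4 (1): add. Components now {0} {1} {2,4} {3} {5} {6}
5—6 (2): add. Components now {0} {1} {2,4} {3} {5,6}
4—6 (4): add. Components now {0} {1} {2,4,5,6} {3}
1—5 (7): add. Components now {0} {1,2,4,5,6} {3}
0—6 (9): add. Components now {0,1,2,4,5,6} {3}
2—5 (10): skip — 2 and 5 already connected.
0—4 (12): skip — 0 and 4 already connected.
1—2 (12): skip — 1 and 2 already connected.
2—3 (14): add. Components now {0,1,2,3,4,5,6}
MST edges: 2—4, 5—6, 4—6, 1—5, 0—6, 2—3; total weight 1+2+4+7+9+14 = 37.

37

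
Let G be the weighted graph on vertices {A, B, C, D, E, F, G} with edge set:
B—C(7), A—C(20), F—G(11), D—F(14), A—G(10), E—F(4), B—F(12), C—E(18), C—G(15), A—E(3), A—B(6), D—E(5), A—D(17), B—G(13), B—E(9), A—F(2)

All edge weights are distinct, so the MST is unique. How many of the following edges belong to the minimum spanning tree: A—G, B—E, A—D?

Kruskal's algorithm — process edges by increasing weight (ties by edge label):
A—F (2): add — endpoints in different components.
A—E (3): add — endpoints in different components.
E—F (4): skip — E and F already connected.
D—E (5): add — endpoints in different components.
A—B (6): add — endpoints in different components.
B—C (7): add — endpoints in different components.
B—E (9): skip — B and E already connected.
A—G (10): add — endpoints in different components.
MST edge set: {A—F, A—E, D—E, A—B, B—C, A—G}.
Of the listed edges, {A—G} are in the MST → 1.

1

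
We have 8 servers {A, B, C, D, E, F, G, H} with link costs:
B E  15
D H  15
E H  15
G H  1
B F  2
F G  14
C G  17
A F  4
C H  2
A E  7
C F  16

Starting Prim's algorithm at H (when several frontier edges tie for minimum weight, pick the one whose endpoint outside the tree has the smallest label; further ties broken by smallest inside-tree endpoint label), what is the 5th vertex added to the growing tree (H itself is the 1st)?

B

Prim's algorithm from H:
Step 1: frontier [G H 1, C H 2, D H 15, E H 15] → take G H (1); add G.
Step 2: frontier [F G 14, C G 17, C H 2, D H 15, E H 15] → take C H (2); add C.
Step 3: frontier [C F 16, F G 14, D H 15, E H 15] → take F G (14); add F.
Step 4: frontier [B F 2, A F 4, D H 15, E H 15] → take B F (2); add B.
Step 5: frontier [B E 15, A F 4, D H 15, E H 15] → take A F (4); add A.
Step 6: frontier [A E 7, B E 15, D H 15, E H 15] → take A E (7); add E.
Step 7: frontier [D H 15] → take D H (15); add D.
Vertex order: H, G, C, F, B, A, E, D. The 5th vertex is B.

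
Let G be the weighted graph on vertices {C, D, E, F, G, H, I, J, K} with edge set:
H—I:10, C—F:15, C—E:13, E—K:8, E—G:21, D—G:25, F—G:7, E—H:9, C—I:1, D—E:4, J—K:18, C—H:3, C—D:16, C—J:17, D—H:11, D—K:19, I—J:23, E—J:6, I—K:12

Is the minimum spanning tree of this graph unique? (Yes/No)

Yes

Kruskal: consider edges lightest-first.
C—I (1): add — endpoints in different components.
C—H (3): add — endpoints in different components.
D—E (4): add — endpoints in different components.
E—J (6): add — endpoints in different components.
F—G (7): add — endpoints in different components.
E—K (8): add — endpoints in different components.
E—H (9): add — endpoints in different components.
H—I (10): skip — H and I already connected.
D—H (11): skip — D and H already connected.
I—K (12): skip — I and K already connected.
C—E (13): skip — C and E already connected.
C—F (15): add — endpoints in different components.
Every non-tree edge has weight strictly greater than the heaviest edge on the tree path between its endpoints, so the MST is unique.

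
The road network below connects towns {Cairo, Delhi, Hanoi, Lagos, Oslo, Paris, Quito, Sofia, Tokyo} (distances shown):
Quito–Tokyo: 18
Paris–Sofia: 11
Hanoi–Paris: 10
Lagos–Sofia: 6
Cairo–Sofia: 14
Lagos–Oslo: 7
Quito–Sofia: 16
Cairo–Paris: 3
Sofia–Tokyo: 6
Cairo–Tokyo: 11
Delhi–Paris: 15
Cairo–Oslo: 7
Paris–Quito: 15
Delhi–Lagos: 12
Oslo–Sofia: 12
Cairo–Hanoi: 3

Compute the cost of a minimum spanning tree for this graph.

Sort edges by weight, then run Kruskal:
Cairo–Hanoi (3): add — endpoints in different components.
Cairo–Paris (3): add — endpoints in different components.
Lagos–Sofia (6): add — endpoints in different components.
Sofia–Tokyo (6): add — endpoints in different components.
Cairo–Oslo (7): add — endpoints in different components.
Lagos–Oslo (7): add — endpoints in different components.
Hanoi–Paris (10): skip — Paris and Hanoi already connected.
Cairo–Tokyo (11): skip — Cairo and Tokyo already connected.
Paris–Sofia (11): skip — Paris and Sofia already connected.
Delhi–Lagos (12): add — endpoints in different components.
Oslo–Sofia (12): skip — Oslo and Sofia already connected.
Cairo–Sofia (14): skip — Cairo and Sofia already connected.
Delhi–Paris (15): skip — Paris and Delhi already connected.
Paris–Quito (15): add — endpoints in different components.
MST edges: Cairo–Hanoi, Cairo–Paris, Lagos–Sofia, Sofia–Tokyo, Cairo–Oslo, Lagos–Oslo, Delhi–Lagos, Paris–Quito; total weight 3+3+6+6+7+7+12+15 = 59.

59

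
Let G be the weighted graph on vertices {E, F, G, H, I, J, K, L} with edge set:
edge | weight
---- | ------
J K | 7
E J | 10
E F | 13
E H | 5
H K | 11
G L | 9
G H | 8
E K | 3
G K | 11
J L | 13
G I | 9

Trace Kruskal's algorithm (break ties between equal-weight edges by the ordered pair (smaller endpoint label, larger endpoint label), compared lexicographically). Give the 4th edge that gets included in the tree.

G-H

Kruskal's algorithm — process edges by increasing weight (ties by edge label):
E K (3): add — endpoints in different components.
E H (5): add — endpoints in different components.
J K (7): add — endpoints in different components.
G H (8): add — endpoints in different components.
G I (9): add — endpoints in different components.
G L (9): add — endpoints in different components.
E J (10): skip — E and J already connected.
G K (11): skip — G and K already connected.
H K (11): skip — H and K already connected.
E F (13): add — endpoints in different components.
The 4th edge added is G H.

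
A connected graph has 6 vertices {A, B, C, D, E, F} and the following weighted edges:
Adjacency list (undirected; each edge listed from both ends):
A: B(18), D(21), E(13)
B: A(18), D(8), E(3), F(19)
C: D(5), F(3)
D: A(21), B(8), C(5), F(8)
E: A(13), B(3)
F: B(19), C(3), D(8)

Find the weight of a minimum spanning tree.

32

Prim's algorithm from C:
Step 1: frontier [C-F 3, C-D 5] → take C-F (3); add F.
Step 2: frontier [C-D 5, D-F 8, B-F 19] → take C-D (5); add D.
Step 3: frontier [B-D 8, A-D 21, B-F 19] → take B-D (8); add B.
Step 4: frontier [B-E 3, A-B 18, A-D 21] → take B-E (3); add E.
Step 5: frontier [A-B 18, A-D 21, A-E 13] → take A-E (13); add A.
MST edges: C-F, C-D, B-D, B-E, A-E; total weight 3+5+8+3+13 = 32.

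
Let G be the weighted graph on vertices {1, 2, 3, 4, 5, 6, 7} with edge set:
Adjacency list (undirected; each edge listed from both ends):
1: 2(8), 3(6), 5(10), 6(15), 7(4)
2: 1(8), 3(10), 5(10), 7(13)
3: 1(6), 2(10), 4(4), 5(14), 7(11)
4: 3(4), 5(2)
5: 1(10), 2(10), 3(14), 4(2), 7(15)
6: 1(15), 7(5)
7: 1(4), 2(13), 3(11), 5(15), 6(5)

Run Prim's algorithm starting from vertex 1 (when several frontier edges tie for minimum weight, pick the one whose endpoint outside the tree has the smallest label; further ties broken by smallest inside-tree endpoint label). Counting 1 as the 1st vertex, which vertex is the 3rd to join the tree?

Prim, starting at 1.
Step 1: cheapest edge leaving the tree is 1—7 (4); add 7.
Step 2: cheapest edge leaving the tree is 6—7 (5); add 6.
Step 3: cheapest edge leaving the tree is 1—3 (6); add 3.
Step 4: cheapest edge leaving the tree is 3—4 (4); add 4.
Step 5: cheapest edge leaving the tree is 4—5 (2); add 5.
Step 6: cheapest edge leaving the tree is 1—2 (8); add 2.
Vertex order: 1, 7, 6, 3, 4, 5, 2. The 3rd vertex is 6.

6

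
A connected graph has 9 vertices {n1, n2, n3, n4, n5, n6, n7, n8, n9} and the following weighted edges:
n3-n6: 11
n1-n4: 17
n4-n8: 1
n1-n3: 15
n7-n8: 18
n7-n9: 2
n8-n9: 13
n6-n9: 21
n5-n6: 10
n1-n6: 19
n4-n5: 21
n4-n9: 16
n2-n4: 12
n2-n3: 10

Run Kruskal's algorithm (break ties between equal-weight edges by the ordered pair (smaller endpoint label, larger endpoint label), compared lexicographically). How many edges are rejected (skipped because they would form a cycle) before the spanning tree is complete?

Kruskal's algorithm — process edges by increasing weight (ties by edge label):
n4-n8 (1): add — endpoints in different components.
n7-n9 (2): add — endpoints in different components.
n2-n3 (10): add — endpoints in different components.
n5-n6 (10): add — endpoints in different components.
n3-n6 (11): add — endpoints in different components.
n2-n4 (12): add — endpoints in different components.
n8-n9 (13): add — endpoints in different components.
n1-n3 (15): add — endpoints in different components.
Edges rejected before the tree was complete: 0.

0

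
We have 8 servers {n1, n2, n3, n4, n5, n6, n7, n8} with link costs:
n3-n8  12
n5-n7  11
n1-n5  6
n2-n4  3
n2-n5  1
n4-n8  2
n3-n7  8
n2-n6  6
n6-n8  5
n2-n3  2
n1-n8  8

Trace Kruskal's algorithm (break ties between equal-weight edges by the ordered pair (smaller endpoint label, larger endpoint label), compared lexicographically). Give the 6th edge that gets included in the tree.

n1-n5

Kruskal's algorithm — process edges by increasing weight (ties by edge label):
n2-n5 (1): add — endpoints in different components.
n2-n3 (2): add — endpoints in different components.
n4-n8 (2): add — endpoints in different components.
n2-n4 (3): add — endpoints in different components.
n6-n8 (5): add — endpoints in different components.
n1-n5 (6): add — endpoints in different components.
n2-n6 (6): skip — n6 and n2 already connected.
n1-n8 (8): skip — n1 and n8 already connected.
n3-n7 (8): add — endpoints in different components.
The 6th edge added is n1-n5.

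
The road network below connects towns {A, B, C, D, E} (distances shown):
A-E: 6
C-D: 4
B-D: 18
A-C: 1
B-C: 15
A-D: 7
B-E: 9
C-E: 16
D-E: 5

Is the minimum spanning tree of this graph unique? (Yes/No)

Kruskal's algorithm — process edges by increasing weight (ties by edge label):
A-C (1): add — endpoints in different components.
C-D (4): add — endpoints in different components.
D-E (5): add — endpoints in different components.
A-E (6): skip — A and E already connected.
A-D (7): skip — A and D already connected.
B-E (9): add — endpoints in different components.
Every non-tree edge has weight strictly greater than the heaviest edge on the tree path between its endpoints, so the MST is unique.

Yes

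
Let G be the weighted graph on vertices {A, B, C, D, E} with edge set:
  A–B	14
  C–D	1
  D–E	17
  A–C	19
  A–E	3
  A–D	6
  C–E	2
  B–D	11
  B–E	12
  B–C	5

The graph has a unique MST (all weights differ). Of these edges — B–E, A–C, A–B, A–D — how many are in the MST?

0

Kruskal: consider edges lightest-first.
C–D (1): add. Components now {A} {B} {C,D} {E}
C–E (2): add. Components now {A} {B} {C,D,E}
A–E (3): add. Components now {A,C,D,E} {B}
B–C (5): add. Components now {A,B,C,D,E}
MST edge set: {C–D, C–E, A–E, B–C}.
Of the listed edges, {} are in the MST → 0.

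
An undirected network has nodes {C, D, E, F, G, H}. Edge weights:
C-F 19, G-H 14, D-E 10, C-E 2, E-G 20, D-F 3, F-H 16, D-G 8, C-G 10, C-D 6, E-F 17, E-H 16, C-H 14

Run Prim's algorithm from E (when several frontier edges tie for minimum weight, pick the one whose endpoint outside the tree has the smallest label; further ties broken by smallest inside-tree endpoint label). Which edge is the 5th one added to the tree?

C-H

Grow the tree from E using Prim:
Step 1: cheapest edge leaving the tree is C-E (2); add C.
Step 2: cheapest edge leaving the tree is C-D (6); add D.
Step 3: cheapest edge leaving the tree is D-F (3); add F.
Step 4: cheapest edge leaving the tree is D-G (8); add G.
Step 5: cheapest edge leaving the tree is C-H (14); add H.
The 5th edge added is C-H.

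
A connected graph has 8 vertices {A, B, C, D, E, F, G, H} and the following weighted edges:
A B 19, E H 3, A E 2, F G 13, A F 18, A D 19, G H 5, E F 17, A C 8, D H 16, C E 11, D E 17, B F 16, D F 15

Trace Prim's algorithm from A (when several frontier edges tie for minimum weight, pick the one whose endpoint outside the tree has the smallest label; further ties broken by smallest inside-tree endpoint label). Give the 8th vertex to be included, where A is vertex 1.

Grow the tree from A using Prim:
Step 1: frontier [A E 2, A C 8, A F 18, A B 19, A D 19] → take A E (2); add E.
Step 2: frontier [A C 8, A F 18, A B 19, A D 19, E H 3, C E 11, D E 17, E F 17] → take E H (3); add H.
Step 3: frontier [A C 8, A F 18, A B 19, A D 19, C E 11, D E 17, E F 17, G H 5, D H 16] → take G H (5); add G.
Step 4: frontier [A C 8, A F 18, A B 19, A D 19, C E 11, D E 17, E F 17, F G 13, D H 16] → take A C (8); add C.
Step 5: frontier [A F 18, A B 19, A D 19, D E 17, E F 17, F G 13, D H 16] → take F G (13); add F.
Step 6: frontier [A B 19, A D 19, D E 17, D F 15, B F 16, D H 16] → take D F (15); add D.
Step 7: frontier [A B 19, B F 16] → take B F (16); add B.
Vertex order: A, E, H, G, C, F, D, B. The 8th vertex is B.

B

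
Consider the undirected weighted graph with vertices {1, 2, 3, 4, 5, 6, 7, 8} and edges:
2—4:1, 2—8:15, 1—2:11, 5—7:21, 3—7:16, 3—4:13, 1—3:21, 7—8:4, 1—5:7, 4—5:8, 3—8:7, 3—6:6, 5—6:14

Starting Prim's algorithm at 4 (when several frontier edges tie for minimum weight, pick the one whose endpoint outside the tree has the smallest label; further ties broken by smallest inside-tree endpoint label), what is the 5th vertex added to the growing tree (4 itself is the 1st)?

3

Prim, starting at 4.
Step 1: cheapest edge leaving the tree is 2—4 (1); add 2.
Step 2: cheapest edge leaving the tree is 4—5 (8); add 5.
Step 3: cheapest edge leaving the tree is 1—5 (7); add 1.
Step 4: cheapest edge leaving the tree is 3—4 (13); add 3.
Step 5: cheapest edge leaving the tree is 3—6 (6); add 6.
Step 6: cheapest edge leaving the tree is 3—8 (7); add 8.
Step 7: cheapest edge leaving the tree is 7—8 (4); add 7.
Vertex order: 4, 2, 5, 1, 3, 6, 8, 7. The 5th vertex is 3.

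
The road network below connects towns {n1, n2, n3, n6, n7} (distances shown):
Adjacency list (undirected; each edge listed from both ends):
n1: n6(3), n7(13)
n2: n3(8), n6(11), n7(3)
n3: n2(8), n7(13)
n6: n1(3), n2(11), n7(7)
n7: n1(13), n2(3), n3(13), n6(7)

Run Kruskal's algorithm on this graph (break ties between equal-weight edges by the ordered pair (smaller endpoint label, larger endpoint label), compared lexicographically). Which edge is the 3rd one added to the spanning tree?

Kruskal: consider edges lightest-first.
n1 n6 (3): add — endpoints in different components.
n2 n7 (3): add — endpoints in different components.
n6 n7 (7): add — endpoints in different components.
n2 n3 (8): add — endpoints in different components.
The 3rd edge added is n6 n7.

n6-n7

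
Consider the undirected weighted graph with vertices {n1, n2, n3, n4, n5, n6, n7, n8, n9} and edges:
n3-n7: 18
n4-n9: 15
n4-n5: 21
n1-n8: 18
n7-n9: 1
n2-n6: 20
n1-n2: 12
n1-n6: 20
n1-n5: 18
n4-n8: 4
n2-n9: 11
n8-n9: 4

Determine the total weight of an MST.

Kruskal's algorithm — process edges by increasing weight (ties by edge label):
n7-n9 (1): add — endpoints in different components.
n4-n8 (4): add — endpoints in different components.
n8-n9 (4): add — endpoints in different components.
n2-n9 (11): add — endpoints in different components.
n1-n2 (12): add — endpoints in different components.
n4-n9 (15): skip — n9 and n4 already connected.
n1-n5 (18): add — endpoints in different components.
n1-n8 (18): skip — n1 and n8 already connected.
n3-n7 (18): add — endpoints in different components.
n1-n6 (20): add — endpoints in different components.
MST edges: n7-n9, n4-n8, n8-n9, n2-n9, n1-n2, n1-n5, n3-n7, n1-n6; total weight 1+4+4+11+12+18+18+20 = 88.

88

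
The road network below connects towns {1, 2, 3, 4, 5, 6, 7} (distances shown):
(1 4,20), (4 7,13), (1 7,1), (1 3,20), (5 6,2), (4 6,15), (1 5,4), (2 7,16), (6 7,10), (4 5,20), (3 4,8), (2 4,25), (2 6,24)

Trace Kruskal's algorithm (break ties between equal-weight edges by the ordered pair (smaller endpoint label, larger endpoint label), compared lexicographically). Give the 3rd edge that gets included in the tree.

1-5

Kruskal: consider edges lightest-first.
1 7 (1): add. Components now {1,7} {2} {3} {4} {5} {6}
5 6 (2): add. Components now {1,7} {2} {3} {4} {5,6}
1 5 (4): add. Components now {1,5,6,7} {2} {3} {4}
3 4 (8): add. Components now {1,5,6,7} {2} {3,4}
6 7 (10): skip — 6 and 7 already connected.
4 7 (13): add. Components now {1,3,4,5,6,7} {2}
4 6 (15): skip — 4 and 6 already connected.
2 7 (16): add. Components now {1,2,3,4,5,6,7}
The 3rd edge added is 1 5.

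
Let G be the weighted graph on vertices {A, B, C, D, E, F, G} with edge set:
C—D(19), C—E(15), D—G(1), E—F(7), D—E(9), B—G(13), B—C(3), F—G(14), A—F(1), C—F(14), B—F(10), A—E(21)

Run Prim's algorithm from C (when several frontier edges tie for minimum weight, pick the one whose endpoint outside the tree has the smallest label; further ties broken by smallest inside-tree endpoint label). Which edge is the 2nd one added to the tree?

B-F

Prim's algorithm from C:
Step 1: cheapest edge leaving the tree is B—C (3); add B.
Step 2: cheapest edge leaving the tree is B—F (10); add F.
Step 3: cheapest edge leaving the tree is A—F (1); add A.
Step 4: cheapest edge leaving the tree is E—F (7); add E.
Step 5: cheapest edge leaving the tree is D—E (9); add D.
Step 6: cheapest edge leaving the tree is D—G (1); add G.
The 2nd edge added is B—F.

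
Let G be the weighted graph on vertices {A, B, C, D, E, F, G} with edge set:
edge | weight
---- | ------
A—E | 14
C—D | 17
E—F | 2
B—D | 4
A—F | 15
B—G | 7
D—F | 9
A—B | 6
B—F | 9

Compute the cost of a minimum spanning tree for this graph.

45

Sort edges by weight, then run Kruskal:
E—F (2): add — endpoints in different components.
B—D (4): add — endpoints in different components.
A—B (6): add — endpoints in different components.
B—G (7): add — endpoints in different components.
B—F (9): add — endpoints in different components.
D—F (9): skip — D and F already connected.
A—E (14): skip — A and E already connected.
A—F (15): skip — A and F already connected.
C—D (17): add — endpoints in different components.
MST edges: E—F, B—D, A—B, B—G, B—F, C—D; total weight 2+4+6+7+9+17 = 45.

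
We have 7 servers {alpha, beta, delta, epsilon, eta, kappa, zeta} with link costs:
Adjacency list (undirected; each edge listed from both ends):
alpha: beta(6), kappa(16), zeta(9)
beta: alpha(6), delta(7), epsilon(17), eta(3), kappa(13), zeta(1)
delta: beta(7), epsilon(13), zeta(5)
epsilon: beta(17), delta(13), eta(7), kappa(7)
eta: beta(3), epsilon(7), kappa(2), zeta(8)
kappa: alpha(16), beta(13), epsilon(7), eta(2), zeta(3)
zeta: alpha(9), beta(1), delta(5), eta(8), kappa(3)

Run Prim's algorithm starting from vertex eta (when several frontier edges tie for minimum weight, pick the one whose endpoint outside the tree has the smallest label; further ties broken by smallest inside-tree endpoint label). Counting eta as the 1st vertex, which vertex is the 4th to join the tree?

zeta

Prim, starting at eta.
Step 1: cheapest edge leaving the tree is eta—kappa (2); add kappa.
Step 2: cheapest edge leaving the tree is beta—eta (3); add beta.
Step 3: cheapest edge leaving the tree is beta—zeta (1); add zeta.
Step 4: cheapest edge leaving the tree is delta—zeta (5); add delta.
Step 5: cheapest edge leaving the tree is alpha—beta (6); add alpha.
Step 6: cheapest edge leaving the tree is epsilon—eta (7); add epsilon.
Vertex order: eta, kappa, beta, zeta, delta, alpha, epsilon. The 4th vertex is zeta.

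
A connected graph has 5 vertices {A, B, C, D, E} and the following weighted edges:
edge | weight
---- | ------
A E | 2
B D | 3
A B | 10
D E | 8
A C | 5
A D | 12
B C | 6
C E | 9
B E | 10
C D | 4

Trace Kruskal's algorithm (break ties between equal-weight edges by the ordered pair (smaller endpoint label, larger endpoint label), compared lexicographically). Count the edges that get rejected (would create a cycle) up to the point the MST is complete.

Sort edges by weight, then run Kruskal:
A E (2): add — endpoints in different components.
B D (3): add — endpoints in different components.
C D (4): add — endpoints in different components.
A C (5): add — endpoints in different components.
Edges rejected before the tree was complete: 0.

0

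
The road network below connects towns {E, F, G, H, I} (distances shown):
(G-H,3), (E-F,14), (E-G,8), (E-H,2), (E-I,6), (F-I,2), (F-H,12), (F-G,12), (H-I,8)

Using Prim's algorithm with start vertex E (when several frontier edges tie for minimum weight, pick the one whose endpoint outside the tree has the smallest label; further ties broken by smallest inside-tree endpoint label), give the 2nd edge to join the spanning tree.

Prim's algorithm from E:
Step 1: cheapest edge leaving the tree is E-H (2); add H.
Step 2: cheapest edge leaving the tree is G-H (3); add G.
Step 3: cheapest edge leaving the tree is E-I (6); add I.
Step 4: cheapest edge leaving the tree is F-I (2); add F.
The 2nd edge added is G-H.

G-H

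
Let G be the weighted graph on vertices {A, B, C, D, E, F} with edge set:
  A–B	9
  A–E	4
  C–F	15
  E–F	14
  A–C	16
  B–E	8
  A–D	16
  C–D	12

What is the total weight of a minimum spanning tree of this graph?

Kruskal: consider edges lightest-first.
A–E (4): add — endpoints in different components.
B–E (8): add — endpoints in different components.
A–B (9): skip — A and B already connected.
C–D (12): add — endpoints in different components.
E–F (14): add — endpoints in different components.
C–F (15): add — endpoints in different components.
MST edges: A–E, B–E, C–D, E–F, C–F; total weight 4+8+12+14+15 = 53.

53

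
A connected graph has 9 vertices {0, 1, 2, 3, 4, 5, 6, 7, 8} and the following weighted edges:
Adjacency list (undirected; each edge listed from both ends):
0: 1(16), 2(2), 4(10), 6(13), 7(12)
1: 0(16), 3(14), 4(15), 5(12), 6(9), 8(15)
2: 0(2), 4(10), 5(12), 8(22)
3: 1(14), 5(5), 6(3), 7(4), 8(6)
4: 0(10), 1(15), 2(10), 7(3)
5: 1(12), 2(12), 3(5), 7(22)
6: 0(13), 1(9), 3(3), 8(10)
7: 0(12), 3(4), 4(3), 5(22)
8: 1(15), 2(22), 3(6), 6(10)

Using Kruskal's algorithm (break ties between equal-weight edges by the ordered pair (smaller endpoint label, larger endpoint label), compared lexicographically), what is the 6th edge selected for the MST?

Sort edges by weight, then run Kruskal:
0 2 (2): add — endpoints in different components.
3 6 (3): add — endpoints in different components.
4 7 (3): add — endpoints in different components.
3 7 (4): add — endpoints in different components.
3 5 (5): add — endpoints in different components.
3 8 (6): add — endpoints in different components.
1 6 (9): add — endpoints in different components.
0 4 (10): add — endpoints in different components.
The 6th edge added is 3 8.

3-8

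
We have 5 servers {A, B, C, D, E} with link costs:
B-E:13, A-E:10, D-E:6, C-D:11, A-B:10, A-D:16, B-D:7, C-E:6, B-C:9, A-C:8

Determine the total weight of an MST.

27

Kruskal's algorithm — process edges by increasing weight (ties by edge label):
C-E (6): add. Components now {A} {B} {C,E} {D}
D-E (6): add. Components now {A} {B} {C,D,E}
B-D (7): add. Components now {A} {B,C,D,E}
A-C (8): add. Components now {A,B,C,D,E}
MST edges: C-E, D-E, B-D, A-C; total weight 6+6+7+8 = 27.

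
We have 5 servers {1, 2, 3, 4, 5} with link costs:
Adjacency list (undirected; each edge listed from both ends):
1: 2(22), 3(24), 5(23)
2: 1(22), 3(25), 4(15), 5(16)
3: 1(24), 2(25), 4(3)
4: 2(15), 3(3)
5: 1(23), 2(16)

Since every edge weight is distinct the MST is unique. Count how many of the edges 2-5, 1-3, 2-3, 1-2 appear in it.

2

Sort edges by weight, then run Kruskal:
3-4 (3): add. Components now {1} {2} {3,4} {5}
2-4 (15): add. Components now {1} {2,3,4} {5}
2-5 (16): add. Components now {1} {2,3,4,5}
1-2 (22): add. Components now {1,2,3,4,5}
MST edge set: {3-4, 2-4, 2-5, 1-2}.
Of the listed edges, {2-5, 1-2} are in the MST → 2.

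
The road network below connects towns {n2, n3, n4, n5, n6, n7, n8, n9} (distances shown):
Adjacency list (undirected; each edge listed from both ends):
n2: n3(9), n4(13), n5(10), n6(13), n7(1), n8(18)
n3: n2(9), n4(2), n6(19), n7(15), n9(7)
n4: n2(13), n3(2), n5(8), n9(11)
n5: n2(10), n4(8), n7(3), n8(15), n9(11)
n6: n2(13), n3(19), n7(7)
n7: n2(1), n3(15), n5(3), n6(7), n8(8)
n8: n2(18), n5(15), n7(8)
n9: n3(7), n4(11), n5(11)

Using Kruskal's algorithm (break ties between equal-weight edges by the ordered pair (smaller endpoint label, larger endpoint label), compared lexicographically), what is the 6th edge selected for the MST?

n4-n5

Kruskal's algorithm — process edges by increasing weight (ties by edge label):
n2–n7 (1): add — endpoints in different components.
n3–n4 (2): add — endpoints in different components.
n5–n7 (3): add — endpoints in different components.
n3–n9 (7): add — endpoints in different components.
n6–n7 (7): add — endpoints in different components.
n4–n5 (8): add — endpoints in different components.
n7–n8 (8): add — endpoints in different components.
The 6th edge added is n4–n5.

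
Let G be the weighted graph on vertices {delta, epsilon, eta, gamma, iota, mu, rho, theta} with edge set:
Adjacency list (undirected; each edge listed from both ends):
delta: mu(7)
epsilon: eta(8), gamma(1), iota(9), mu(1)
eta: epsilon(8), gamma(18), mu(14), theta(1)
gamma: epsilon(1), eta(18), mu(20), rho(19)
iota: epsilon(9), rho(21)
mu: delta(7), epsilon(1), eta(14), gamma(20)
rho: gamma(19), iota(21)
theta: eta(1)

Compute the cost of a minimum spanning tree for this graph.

Prim's algorithm from eta:
Step 1: cheapest edge leaving the tree is eta-theta (1); add theta.
Step 2: cheapest edge leaving the tree is epsilon-eta (8); add epsilon.
Step 3: cheapest edge leaving the tree is epsilon-gamma (1); add gamma.
Step 4: cheapest edge leaving the tree is epsilon-mu (1); add mu.
Step 5: cheapest edge leaving the tree is delta-mu (7); add delta.
Step 6: cheapest edge leaving the tree is epsilon-iota (9); add iota.
Step 7: cheapest edge leaving the tree is gamma-rho (19); add rho.
MST edges: eta-theta, epsilon-eta, epsilon-gamma, epsilon-mu, delta-mu, epsilon-iota, gamma-rho; total weight 1+8+1+1+7+9+19 = 46.

46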